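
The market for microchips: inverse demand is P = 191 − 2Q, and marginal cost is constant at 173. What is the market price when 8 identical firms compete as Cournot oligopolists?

P = 175

With 8 symmetric Cournot firms, each firm's FOC gives 191 − 18q = 173, so q = 1, Q = 8·1 = 8, and P = 175.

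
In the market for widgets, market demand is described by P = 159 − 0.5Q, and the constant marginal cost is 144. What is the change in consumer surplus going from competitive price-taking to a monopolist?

Competitive firms price at marginal cost: P = 144, giving Q = 30.
CS = ½·(159 − 144)·30 = 225.
Monopoly sets MR = MC: 159 − Q = 144 ⇒ Q = 15, P = 159 − 0.5·15 = 151.5.
CS = ½·(159 − 151.5)·15 = 56.25.
Change in consumer surplus: 56.25 − 225 = −168.75.

Consumer surplus falls by 168.75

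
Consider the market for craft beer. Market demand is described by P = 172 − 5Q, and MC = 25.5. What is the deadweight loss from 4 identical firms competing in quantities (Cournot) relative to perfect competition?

Competitive firms price at marginal cost: P = 25.5, giving Q = 29.3.
With 4 symmetric Cournot firms, each firm's FOC gives 172 − 25q = 25.5, so q = 5.86, Q = 4·5.86 = 23.44, and P = 54.8.
DWL is the triangle between Q = 23.44 and Q = 29.3: ½·(29.3 − 23.44)·(54.8 − 25.5) = 85.849.

DWL = 85.849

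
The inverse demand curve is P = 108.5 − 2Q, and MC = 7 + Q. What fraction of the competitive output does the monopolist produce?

Monopoly sets MR = MC: 108.5 − 4Q = 7 + Q ⇒ Q = 20.3, P = 108.5 − 2·20.3 = 67.9.
Competitive equilibrium sets price equal to marginal cost: 108.5 − 2Q = 7 + Q, so Q = 203/6 and P = 245/6.
Ratio Q_m/Q_c = 20.3/(203/6) = 0.6.

Q_m/Q_c = 0.6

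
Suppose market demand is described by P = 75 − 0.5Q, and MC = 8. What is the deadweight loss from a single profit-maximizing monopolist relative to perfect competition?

Competitive firms price at marginal cost: P = 8, giving Q = 134.
The monopolist equates marginal revenue to marginal cost: 75 − Q = 8, so Q = 67. From demand, P = 41.5.
DWL is the triangle between Q = 67 and Q = 134: ½·(134 − 67)·(41.5 − 8) = 1122.25.

DWL = 1122.25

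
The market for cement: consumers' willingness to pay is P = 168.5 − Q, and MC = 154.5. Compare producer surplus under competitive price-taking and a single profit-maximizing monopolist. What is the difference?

PS rises by 49

Perfect competition: P = MC = 154.5, so 168.5 − Q = 154.5 and Q = 14.
PS = (154.5 − 154.5)·14 = 0.
The monopolist equates marginal revenue to marginal cost: 168.5 − 2Q = 154.5, so Q = 7. From demand, P = 161.5.
PS = (161.5 − 154.5)·7 = 49.
Change in producer surplus: 49 − 0 = 49.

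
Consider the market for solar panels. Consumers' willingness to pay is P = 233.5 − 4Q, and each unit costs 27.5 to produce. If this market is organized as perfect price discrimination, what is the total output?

Q = 51.5

A perfectly discriminating monopolist sells every unit with P(Q) ≥ MC(Q), so output equals the competitive quantity Q = 51.5. Each buyer pays their reservation price, so CS = 0 and the firm captures all surplus.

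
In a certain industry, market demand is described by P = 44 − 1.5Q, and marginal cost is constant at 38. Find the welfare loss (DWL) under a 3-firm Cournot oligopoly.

Perfect competition: P = MC = 38, so 44 − 1.5Q = 38 and Q = 4.
In a 3-firm Cournot equilibrium, symmetry and the first-order condition give q = (44 − 38)/(6) = 1. So Q = 3 and P = 39.5.
DWL is the triangle between Q = 3 and Q = 4: ½·(4 − 3)·(39.5 − 38) = 0.75.

DWL = 0.75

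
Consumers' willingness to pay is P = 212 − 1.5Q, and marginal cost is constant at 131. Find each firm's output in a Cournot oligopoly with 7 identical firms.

Cournot with 7 identical firms: the symmetric best-response condition is 212 − 12q = 131. Each firm produces q = 6.75, total output Q = 47.25, price P = 141.125.

q_i = 6.75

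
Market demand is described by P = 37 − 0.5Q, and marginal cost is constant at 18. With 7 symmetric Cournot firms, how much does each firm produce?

With 7 symmetric Cournot firms, each firm's FOC gives 37 − 4q = 18, so q = 4.75, Q = 7·4.75 = 33.25, and P = 20.375.

q_i = 4.75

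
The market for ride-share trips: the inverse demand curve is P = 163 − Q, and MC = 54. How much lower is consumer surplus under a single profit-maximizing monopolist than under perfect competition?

Under competition P = MC = 54, so Q = (163 − 54)/1 = 109.
CS = ½·(163 − 54)·109 = 5940.5.
Monopoly sets MR = MC: 163 − 2Q = 54 ⇒ Q = 54.5, P = 163 − 54.5 = 108.5.
CS = ½·(163 − 108.5)·54.5 = 1485.125.
Change in consumer surplus: 1485.125 − 5940.5 = −4455.375.

CS falls by 4455.375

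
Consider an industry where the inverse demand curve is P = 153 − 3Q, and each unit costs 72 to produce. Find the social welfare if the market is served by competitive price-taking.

Perfect competition: P = MC = 72, so 153 − 3Q = 72 and Q = 27.
CS = ½·(153 − 72)·27 = 1093.5; PS = (72 − 72)·27 = 0; TS = 1093.5.

TS = 1093.5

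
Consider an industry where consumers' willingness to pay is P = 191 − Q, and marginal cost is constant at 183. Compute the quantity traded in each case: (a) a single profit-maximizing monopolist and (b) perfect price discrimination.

Monopoly sets MR = MC: 191 − 2Q = 183 ⇒ Q = 4, P = 191 − 4 = 187.
Under first-degree price discrimination the firm charges each unit its demand price and produces up to where P = MC, i.e. Q = 8. Consumer surplus is zero; producer surplus equals total surplus.

Monopoly: Q = 4; Perfect PD: Q = 8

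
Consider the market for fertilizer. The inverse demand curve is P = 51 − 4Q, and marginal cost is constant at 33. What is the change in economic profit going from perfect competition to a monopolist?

Economic profit rises by 20.25

Under competition P = MC = 33, so Q = (51 − 33)/4 = 4.5.
Profit = (33 − 33)·4.5 = 0.
The monopolist equates marginal revenue to marginal cost: 51 − 8Q = 33, so Q = 2.25. From demand, P = 42.
Profit = (42 − 33)·2.25 = 20.25.
Change in economic profit: 20.25 − 0 = 20.25.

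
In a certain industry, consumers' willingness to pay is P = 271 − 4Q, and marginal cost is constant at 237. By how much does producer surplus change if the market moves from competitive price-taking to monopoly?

Perfect competition: P = MC = 237, so 271 − 4Q = 237 and Q = 8.5.
PS = (237 − 237)·8.5 = 0.
The monopolist equates marginal revenue to marginal cost: 271 − 8Q = 237, so Q = 4.25. From demand, P = 254.
PS = (254 − 237)·4.25 = 72.25.
Change in producer surplus: 72.25 − 0 = 72.25.

PS rises by 72.25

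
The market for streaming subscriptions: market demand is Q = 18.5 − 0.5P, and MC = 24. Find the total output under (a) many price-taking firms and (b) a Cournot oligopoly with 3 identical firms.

Competition: Q = 6.5; Cournot: Q = 4.875

Inverting demand: P = 37 − 2Q.
Competitive firms price at marginal cost: P = 24, giving Q = 6.5.
With 3 symmetric Cournot firms, each firm's FOC gives 37 − 8q = 24, so q = 1.625, Q = 3·1.625 = 4.875, and P = 27.25.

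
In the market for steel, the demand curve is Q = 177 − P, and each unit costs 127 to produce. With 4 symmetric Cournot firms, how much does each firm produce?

q_i = 10

Inverting demand: P = 177 − Q.
In a 4-firm Cournot equilibrium, symmetry and the first-order condition give q = (177 − 127)/(5) = 10. So Q = 40 and P = 137.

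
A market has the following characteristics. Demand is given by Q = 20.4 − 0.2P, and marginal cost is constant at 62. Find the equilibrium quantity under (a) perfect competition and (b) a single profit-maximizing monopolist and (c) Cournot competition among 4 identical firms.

Competition: Q = 8; Monopoly: Q = 4; Cournot: Q = 6.4

Inverting demand: P = 102 − 5Q.
Competitive firms price at marginal cost: P = 62, giving Q = 8.
The monopolist equates marginal revenue to marginal cost: 102 − 10Q = 62, so Q = 4. From demand, P = 82.
In a 4-firm Cournot equilibrium, symmetry and the first-order condition give q = (102 − 62)/(25) = 1.6. So Q = 6.4 and P = 70.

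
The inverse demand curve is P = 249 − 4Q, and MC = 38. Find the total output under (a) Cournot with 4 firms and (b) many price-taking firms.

Cournot with 4 identical firms: the symmetric best-response condition is 249 − 20q = 38. Each firm produces q = 10.55, total output Q = 42.2, price P = 80.2.
Competitive firms price at marginal cost: P = 38, giving Q = 52.75.

Cournot: Q = 42.2; Competition: Q = 52.75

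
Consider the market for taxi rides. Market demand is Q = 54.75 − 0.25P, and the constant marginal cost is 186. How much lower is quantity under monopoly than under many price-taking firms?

Inverting demand: P = 219 − 4Q.
Under competition P = MC = 186, so Q = (219 − 186)/4 = 8.25.
The monopolist equates marginal revenue to marginal cost: 219 − 8Q = 186, so Q = 4.125. From demand, P = 202.5.
Change in quantity: 4.125 − 8.25 = −4.125.

Quantity falls by 4.125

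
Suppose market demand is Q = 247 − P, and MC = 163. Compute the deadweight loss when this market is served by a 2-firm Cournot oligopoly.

Inverting demand: P = 247 − Q.
Perfect competition: P = MC = 163, so 247 − Q = 163 and Q = 84.
With 2 symmetric Cournot firms, each firm's FOC gives 247 − 3q = 163, so q = 28, Q = 2·28 = 56, and P = 191.
DWL is the triangle between Q = 56 and Q = 84: ½·(84 − 56)·(191 − 163) = 392.

DWL = 392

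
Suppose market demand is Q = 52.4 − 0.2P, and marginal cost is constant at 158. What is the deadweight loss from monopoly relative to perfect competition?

Inverting demand: P = 262 − 5Q.
Perfect competition: P = MC = 158, so 262 − 5Q = 158 and Q = 20.8.
The monopolist equates marginal revenue to marginal cost: 262 − 10Q = 158, so Q = 10.4. From demand, P = 210.
DWL is the triangle between Q = 10.4 and Q = 20.8: ½·(20.8 − 10.4)·(210 − 158) = 270.4.

DWL = 270.4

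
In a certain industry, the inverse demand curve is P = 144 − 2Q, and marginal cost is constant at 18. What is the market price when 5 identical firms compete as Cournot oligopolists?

P = 39

In a 5-firm Cournot equilibrium, symmetry and the first-order condition give q = (144 − 18)/(12) = 10.5. So Q = 52.5 and P = 39.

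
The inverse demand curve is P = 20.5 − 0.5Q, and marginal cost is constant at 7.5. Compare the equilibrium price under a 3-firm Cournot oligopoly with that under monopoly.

Cournot: P = 10.75; Monopoly: P = 14

In a 3-firm Cournot equilibrium, symmetry and the first-order condition give q = (20.5 − 7.5)/(2) = 6.5. So Q = 19.5 and P = 10.75.
Monopoly sets MR = MC: 20.5 − Q = 7.5 ⇒ Q = 13, P = 20.5 − 0.5·13 = 14.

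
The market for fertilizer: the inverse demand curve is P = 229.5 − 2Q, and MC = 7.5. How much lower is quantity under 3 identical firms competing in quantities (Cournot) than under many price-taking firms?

Competitive firms price at marginal cost: P = 7.5, giving Q = 111.
With 3 symmetric Cournot firms, each firm's FOC gives 229.5 − 8q = 7.5, so q = 27.75, Q = 3·27.75 = 83.25, and P = 63.
Change in quantity: 83.25 − 111 = −27.75.

Q falls by 27.75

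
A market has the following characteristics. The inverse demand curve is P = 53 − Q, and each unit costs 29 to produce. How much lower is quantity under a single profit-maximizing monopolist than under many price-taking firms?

Q falls by 12

Competitive firms price at marginal cost: P = 29, giving Q = 24.
The monopolist equates marginal revenue to marginal cost: 53 − 2Q = 29, so Q = 12. From demand, P = 41.
Change in quantity: 12 − 24 = −12.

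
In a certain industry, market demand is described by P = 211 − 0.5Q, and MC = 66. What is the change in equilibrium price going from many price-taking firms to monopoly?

Perfect competition: P = MC = 66, so 211 − 0.5Q = 66 and Q = 290.
A monopolist chooses Q where MR = MC. MR = 211 − Q; setting this equal to 66 gives Q = 145 and P = 138.5.
Change in equilibrium price: 138.5 − 66 = 72.5.

Equilibrium price rises by 72.5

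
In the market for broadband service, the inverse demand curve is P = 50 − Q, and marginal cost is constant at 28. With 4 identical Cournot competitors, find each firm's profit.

Cournot with 4 identical firms: the symmetric best-response condition is 50 − 5q = 28. Each firm produces q = 4.4, total output Q = 17.6, price P = 32.4.
Each firm's profit = (32.4 − 28)·4.4 = 19.36.

π_i = 19.36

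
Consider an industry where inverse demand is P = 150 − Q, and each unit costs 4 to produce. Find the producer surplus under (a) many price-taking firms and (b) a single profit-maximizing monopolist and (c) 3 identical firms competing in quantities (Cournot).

Competition: PS = 0; Monopoly: PS = 5329; Cournot: PS = 3996.75

Under competition P = MC = 4, so Q = (150 − 4)/1 = 146.
PS = (4 − 4)·146 = 0.
Monopoly sets MR = MC: 150 − 2Q = 4 ⇒ Q = 73, P = 150 − 73 = 77.
PS = (77 − 4)·73 = 5329.
Cournot with 3 identical firms: the symmetric best-response condition is 150 − 4q = 4. Each firm produces q = 36.5, total output Q = 109.5, price P = 40.5.
PS = (40.5 − 4)·109.5 = 3996.75.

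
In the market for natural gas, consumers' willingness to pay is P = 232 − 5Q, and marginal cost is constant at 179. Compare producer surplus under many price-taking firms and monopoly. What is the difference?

PS rises by 140.45

Under competition P = MC = 179, so Q = (232 − 179)/5 = 10.6.
PS = (179 − 179)·10.6 = 0.
A monopolist chooses Q where MR = MC. MR = 232 − 10Q; setting this equal to 179 gives Q = 5.3 and P = 205.5.
PS = (205.5 − 179)·5.3 = 140.45.
Change in producer surplus: 140.45 − 0 = 140.45.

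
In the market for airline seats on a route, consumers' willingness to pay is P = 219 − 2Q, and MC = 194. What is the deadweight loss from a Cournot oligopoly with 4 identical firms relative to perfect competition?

Perfect competition: P = MC = 194, so 219 − 2Q = 194 and Q = 12.5.
With 4 symmetric Cournot firms, each firm's FOC gives 219 − 10q = 194, so q = 2.5, Q = 4·2.5 = 10, and P = 199.
DWL is the triangle between Q = 10 and Q = 12.5: ½·(12.5 − 10)·(199 − 194) = 6.25.

DWL = 6.25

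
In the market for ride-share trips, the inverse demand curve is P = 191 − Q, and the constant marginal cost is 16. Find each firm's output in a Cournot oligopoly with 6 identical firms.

q_i = 25

In a 6-firm Cournot equilibrium, symmetry and the first-order condition give q = (191 − 16)/(7) = 25. So Q = 150 and P = 41.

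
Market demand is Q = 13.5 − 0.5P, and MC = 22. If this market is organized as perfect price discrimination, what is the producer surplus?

Inverting demand: P = 27 − 2Q.
With perfect price discrimination, output is the efficient level Q = 2.5 (where demand meets MC), but every buyer pays their willingness to pay: CS = 0 and PS = total surplus.
PS = ½·(27 − 22)·2.5 = 6.25.

PS = 6.25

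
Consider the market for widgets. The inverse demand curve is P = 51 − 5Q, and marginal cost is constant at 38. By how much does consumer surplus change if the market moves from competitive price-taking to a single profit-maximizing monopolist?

Consumer surplus falls by 12.675

Competitive firms price at marginal cost: P = 38, giving Q = 2.6.
CS = ½·(51 − 38)·2.6 = 16.9.
The monopolist equates marginal revenue to marginal cost: 51 − 10Q = 38, so Q = 1.3. From demand, P = 44.5.
CS = ½·(51 − 44.5)·1.3 = 4.225.
Change in consumer surplus: 4.225 − 16.9 = −12.675.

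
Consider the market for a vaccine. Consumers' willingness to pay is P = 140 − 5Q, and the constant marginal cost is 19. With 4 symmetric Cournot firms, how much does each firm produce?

q_i = 4.84

In a 4-firm Cournot equilibrium, symmetry and the first-order condition give q = (140 − 19)/(25) = 4.84. So Q = 19.36 and P = 43.2.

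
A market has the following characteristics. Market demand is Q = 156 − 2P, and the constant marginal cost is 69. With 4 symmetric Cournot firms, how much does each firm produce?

q_i = 3.6

Inverting demand: P = 78 − 0.5Q.
With 4 symmetric Cournot firms, each firm's FOC gives 78 − 2.5q = 69, so q = 3.6, Q = 4·3.6 = 14.4, and P = 70.8.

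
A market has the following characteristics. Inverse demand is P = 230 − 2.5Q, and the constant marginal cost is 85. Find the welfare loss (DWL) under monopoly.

Under competition P = MC = 85, so Q = (230 − 85)/2.5 = 58.
Monopoly sets MR = MC: 230 − 5Q = 85 ⇒ Q = 29, P = 230 − 2.5·29 = 157.5.
DWL is the triangle between Q = 29 and Q = 58: ½·(58 − 29)·(157.5 − 85) = 1051.25.

DWL = 1051.25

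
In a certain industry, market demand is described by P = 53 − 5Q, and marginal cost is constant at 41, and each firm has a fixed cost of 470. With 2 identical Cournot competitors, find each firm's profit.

In a 2-firm Cournot equilibrium, symmetry and the first-order condition give q = (53 − 41)/(15) = 0.8. So Q = 1.6 and P = 45.
Each firm's profit = (45 − 41)·0.8 − 470 = −466.8.

π_i = −466.8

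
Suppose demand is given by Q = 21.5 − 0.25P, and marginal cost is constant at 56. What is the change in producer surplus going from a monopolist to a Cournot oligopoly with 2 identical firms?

Producer surplus falls by 6.25

Inverting demand: P = 86 − 4Q.
Monopoly sets MR = MC: 86 − 8Q = 56 ⇒ Q = 3.75, P = 86 − 4·3.75 = 71.
PS = (71 − 56)·3.75 = 56.25.
In a 2-firm Cournot equilibrium, symmetry and the first-order condition give q = (86 − 56)/(12) = 2.5. So Q = 5 and P = 66.
PS = (66 − 56)·5 = 50.
Change in producer surplus: 50 − 56.25 = −6.25.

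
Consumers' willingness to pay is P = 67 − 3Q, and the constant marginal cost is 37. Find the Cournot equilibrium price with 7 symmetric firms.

P = 40.75

Cournot with 7 identical firms: the symmetric best-response condition is 67 − 24q = 37. Each firm produces q = 1.25, total output Q = 8.75, price P = 40.75.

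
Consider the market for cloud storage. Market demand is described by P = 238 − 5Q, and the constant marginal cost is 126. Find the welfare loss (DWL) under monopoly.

DWL = 313.6

Competitive firms price at marginal cost: P = 126, giving Q = 22.4.
A monopolist chooses Q where MR = MC. MR = 238 − 10Q; setting this equal to 126 gives Q = 11.2 and P = 182.
DWL is the triangle between Q = 11.2 and Q = 22.4: ½·(22.4 − 11.2)·(182 − 126) = 313.6.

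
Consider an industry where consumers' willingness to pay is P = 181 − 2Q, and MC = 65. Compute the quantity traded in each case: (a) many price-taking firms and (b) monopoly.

Competition: Q = 58; Monopoly: Q = 29

Perfect competition: P = MC = 65, so 181 − 2Q = 65 and Q = 58.
Monopoly sets MR = MC: 181 − 4Q = 65 ⇒ Q = 29, P = 181 − 2·29 = 123.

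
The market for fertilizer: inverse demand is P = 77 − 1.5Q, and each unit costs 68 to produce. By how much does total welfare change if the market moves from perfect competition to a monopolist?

Perfect competition: P = MC = 68, so 77 − 1.5Q = 68 and Q = 6.
CS = ½·(77 − 68)·6 = 27; PS = (68 − 68)·6 = 0; TS = 27.
The monopolist equates marginal revenue to marginal cost: 77 − 3Q = 68, so Q = 3. From demand, P = 72.5.
CS = ½·(77 − 72.5)·3 = 6.75; PS = (72.5 − 68)·3 = 13.5; TS = 20.25.
Change in total welfare: 20.25 − 27 = −6.75.

Total welfare falls by 6.75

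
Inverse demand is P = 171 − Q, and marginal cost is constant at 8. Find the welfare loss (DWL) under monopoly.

DWL = 3321.125

Perfect competition: P = MC = 8, so 171 − Q = 8 and Q = 163.
Monopoly sets MR = MC: 171 − 2Q = 8 ⇒ Q = 81.5, P = 171 − 81.5 = 89.5.
DWL is the triangle between Q = 81.5 and Q = 163: ½·(163 − 81.5)·(89.5 − 8) = 3321.125.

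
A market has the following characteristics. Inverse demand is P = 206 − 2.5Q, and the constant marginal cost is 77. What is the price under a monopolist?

P = 141.5

A monopolist chooses Q where MR = MC. MR = 206 − 5Q; setting this equal to 77 gives Q = 25.8 and P = 141.5.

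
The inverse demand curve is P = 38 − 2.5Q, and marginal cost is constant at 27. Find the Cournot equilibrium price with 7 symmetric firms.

P = 28.375

In a 7-firm Cournot equilibrium, symmetry and the first-order condition give q = (38 − 27)/(20) = 0.55. So Q = 3.85 and P = 28.375.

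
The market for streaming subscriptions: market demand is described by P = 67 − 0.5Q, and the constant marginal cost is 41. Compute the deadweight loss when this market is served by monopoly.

DWL = 169

Perfect competition: P = MC = 41, so 67 − 0.5Q = 41 and Q = 52.
Monopoly sets MR = MC: 67 − Q = 41 ⇒ Q = 26, P = 67 − 0.5·26 = 54.
DWL is the triangle between Q = 26 and Q = 52: ½·(52 − 26)·(54 − 41) = 169.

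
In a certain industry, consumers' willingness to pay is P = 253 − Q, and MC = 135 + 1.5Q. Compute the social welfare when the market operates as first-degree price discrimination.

TS = 2784.8

With perfect price discrimination, output is the efficient level Q = 47.2 (where demand meets MC), but every buyer pays their willingness to pay: CS = 0 and PS = total surplus.
TS = 2784.8 (equal to competitive TS).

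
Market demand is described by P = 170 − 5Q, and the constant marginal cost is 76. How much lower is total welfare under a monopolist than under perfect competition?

Competitive firms price at marginal cost: P = 76, giving Q = 18.8.
CS = ½·(170 − 76)·18.8 = 883.6; PS = (76 − 76)·18.8 = 0; TS = 883.6.
Monopoly sets MR = MC: 170 − 10Q = 76 ⇒ Q = 9.4, P = 170 − 5·9.4 = 123.
CS = ½·(170 − 123)·9.4 = 220.9; PS = (123 − 76)·9.4 = 441.8; TS = 662.7.
Change in total welfare: 662.7 − 883.6 = −220.9.

Total welfare falls by 220.9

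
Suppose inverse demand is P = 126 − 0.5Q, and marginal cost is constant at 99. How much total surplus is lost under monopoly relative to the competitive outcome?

Perfect competition: P = MC = 99, so 126 − 0.5Q = 99 and Q = 54.
A monopolist chooses Q where MR = MC. MR = 126 − Q; setting this equal to 99 gives Q = 27 and P = 112.5.
DWL is the triangle between Q = 27 and Q = 54: ½·(54 − 27)·(112.5 − 99) = 182.25.

DWL = 182.25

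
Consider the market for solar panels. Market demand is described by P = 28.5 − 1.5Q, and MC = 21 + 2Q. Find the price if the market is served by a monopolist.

P = 26.25

The monopolist equates marginal revenue to marginal cost: 28.5 − 3Q = 21 + 2Q, so Q = 1.5. From demand, P = 26.25.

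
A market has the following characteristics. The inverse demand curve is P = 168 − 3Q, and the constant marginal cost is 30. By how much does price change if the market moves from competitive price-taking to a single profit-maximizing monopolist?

Price rises by 69

Competitive firms price at marginal cost: P = 30, giving Q = 46.
A monopolist chooses Q where MR = MC. MR = 168 − 6Q; setting this equal to 30 gives Q = 23 and P = 99.
Change in price: 99 − 30 = 69.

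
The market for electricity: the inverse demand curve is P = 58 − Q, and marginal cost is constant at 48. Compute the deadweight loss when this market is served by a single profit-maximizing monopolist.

DWL = 12.5

Under competition P = MC = 48, so Q = (58 − 48)/1 = 10.
The monopolist equates marginal revenue to marginal cost: 58 − 2Q = 48, so Q = 5. From demand, P = 53.
DWL is the triangle between Q = 5 and Q = 10: ½·(10 − 5)·(53 − 48) = 12.5.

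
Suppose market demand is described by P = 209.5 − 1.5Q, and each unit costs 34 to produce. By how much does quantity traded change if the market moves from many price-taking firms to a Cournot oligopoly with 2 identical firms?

Under competition P = MC = 34, so Q = (209.5 − 34)/1.5 = 117.
In a 2-firm Cournot equilibrium, symmetry and the first-order condition give q = (209.5 − 34)/(4.5) = 39. So Q = 78 and P = 92.5.
Change in quantity traded: 78 − 117 = −39.

Quantity traded falls by 39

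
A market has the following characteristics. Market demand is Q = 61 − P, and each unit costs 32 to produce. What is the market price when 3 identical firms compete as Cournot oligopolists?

Inverting demand: P = 61 − Q.
Cournot with 3 identical firms: the symmetric best-response condition is 61 − 4q = 32. Each firm produces q = 7.25, total output Q = 21.75, price P = 39.25.

P = 39.25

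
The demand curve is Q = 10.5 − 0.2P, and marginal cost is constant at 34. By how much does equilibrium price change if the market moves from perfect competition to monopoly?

Inverting demand: P = 52.5 − 5Q.
Under competition P = MC = 34, so Q = (52.5 − 34)/5 = 3.7.
The monopolist equates marginal revenue to marginal cost: 52.5 − 10Q = 34, so Q = 1.85. From demand, P = 43.25.
Change in equilibrium price: 43.25 − 34 = 9.25.

Equilibrium price rises by 9.25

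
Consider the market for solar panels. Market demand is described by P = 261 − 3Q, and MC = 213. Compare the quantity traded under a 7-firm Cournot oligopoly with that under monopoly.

Cournot: Q = 14; Monopoly: Q = 8

In a 7-firm Cournot equilibrium, symmetry and the first-order condition give q = (261 − 213)/(24) = 2. So Q = 14 and P = 219.
Monopoly sets MR = MC: 261 − 6Q = 213 ⇒ Q = 8, P = 261 − 3·8 = 237.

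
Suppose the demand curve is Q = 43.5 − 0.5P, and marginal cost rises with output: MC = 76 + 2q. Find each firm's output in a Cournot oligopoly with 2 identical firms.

Inverting demand: P = 87 − 2Q.
With 2 symmetric Cournot firms, each firm's FOC gives 87 − 6q = 76 + 2q, so q = 1.375, Q = 2·1.375 = 2.75, and P = 81.5.

q_i = 1.375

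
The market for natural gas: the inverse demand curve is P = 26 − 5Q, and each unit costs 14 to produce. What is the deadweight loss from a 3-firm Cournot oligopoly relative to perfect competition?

Competitive firms price at marginal cost: P = 14, giving Q = 2.4.
With 3 symmetric Cournot firms, each firm's FOC gives 26 − 20q = 14, so q = 0.6, Q = 3·0.6 = 1.8, and P = 17.
DWL is the triangle between Q = 1.8 and Q = 2.4: ½·(2.4 − 1.8)·(17 − 14) = 0.9.

DWL = 0.9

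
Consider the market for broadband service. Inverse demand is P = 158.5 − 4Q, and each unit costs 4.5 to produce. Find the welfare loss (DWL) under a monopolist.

Perfect competition: P = MC = 4.5, so 158.5 − 4Q = 4.5 and Q = 38.5.
The monopolist equates marginal revenue to marginal cost: 158.5 − 8Q = 4.5, so Q = 19.25. From demand, P = 81.5.
DWL is the triangle between Q = 19.25 and Q = 38.5: ½·(38.5 − 19.25)·(81.5 − 4.5) = 741.125.

DWL = 741.125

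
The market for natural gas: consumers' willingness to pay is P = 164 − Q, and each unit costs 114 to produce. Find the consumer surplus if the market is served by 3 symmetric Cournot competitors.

Cournot with 3 identical firms: the symmetric best-response condition is 164 − 4q = 114. Each firm produces q = 12.5, total output Q = 37.5, price P = 126.5.
CS = ½·(164 − 126.5)·37.5 = 703.125.

CS = 703.125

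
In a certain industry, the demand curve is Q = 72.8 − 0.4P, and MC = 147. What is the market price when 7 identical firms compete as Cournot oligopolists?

Inverting demand: P = 182 − 2.5Q.
In a 7-firm Cournot equilibrium, symmetry and the first-order condition give q = (182 − 147)/(20) = 1.75. So Q = 12.25 and P = 151.375.

P = 151.375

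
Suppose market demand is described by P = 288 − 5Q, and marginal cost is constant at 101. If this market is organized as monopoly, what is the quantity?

Monopoly sets MR = MC: 288 − 10Q = 101 ⇒ Q = 18.7, P = 288 − 5·18.7 = 194.5.

Q = 18.7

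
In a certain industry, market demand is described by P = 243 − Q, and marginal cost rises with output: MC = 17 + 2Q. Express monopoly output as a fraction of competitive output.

The monopolist equates marginal revenue to marginal cost: 243 − 2Q = 17 + 2Q, so Q = 56.5. From demand, P = 186.5.
Under competition P = MC: 243 − Q = 17 + 2Q ⇒ Q = 226/3, P = 503/3.
Ratio Q_m/Q_c = 56.5/(226/3) = 0.75.

Q_m/Q_c = 0.75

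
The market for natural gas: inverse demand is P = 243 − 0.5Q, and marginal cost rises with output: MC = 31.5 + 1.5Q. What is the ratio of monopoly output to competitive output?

Q_m/Q_c = 0.8

Monopoly sets MR = MC: 243 − Q = 31.5 + 1.5Q ⇒ Q = 84.6, P = 243 − 0.5·84.6 = 200.7.
Under competition P = MC: 243 − 0.5Q = 31.5 + 1.5Q ⇒ Q = 105.75, P = 190.125.
Ratio Q_m/Q_c = 84.6/105.75 = 0.8.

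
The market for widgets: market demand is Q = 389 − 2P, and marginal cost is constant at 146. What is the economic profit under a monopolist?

Profit = 1176.125

Inverting demand: P = 194.5 − 0.5Q.
Monopoly sets MR = MC: 194.5 − Q = 146 ⇒ Q = 48.5, P = 194.5 − 0.5·48.5 = 170.25.
Profit = (170.25 − 146)·48.5 = 1176.125.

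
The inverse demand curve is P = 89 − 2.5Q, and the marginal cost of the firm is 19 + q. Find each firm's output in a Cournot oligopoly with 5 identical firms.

With 5 symmetric Cournot firms, each firm's FOC gives 89 − 15q = 19 + q, so q = 4.375, Q = 5·4.375 = 21.875, and P = 549/16.

q_i = 4.375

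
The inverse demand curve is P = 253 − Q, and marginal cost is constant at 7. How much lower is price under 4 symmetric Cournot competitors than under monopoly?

The monopolist equates marginal revenue to marginal cost: 253 − 2Q = 7, so Q = 123. From demand, P = 130.
With 4 symmetric Cournot firms, each firm's FOC gives 253 − 5q = 7, so q = 49.2, Q = 4·49.2 = 196.8, and P = 56.2.
Change in price: 56.2 − 130 = −73.8.

Price falls by 73.8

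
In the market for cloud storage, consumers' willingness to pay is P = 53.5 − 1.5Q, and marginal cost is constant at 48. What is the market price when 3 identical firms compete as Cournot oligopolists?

With 3 symmetric Cournot firms, each firm's FOC gives 53.5 − 6q = 48, so q = 11/12, Q = 3·11/12 = 2.75, and P = 49.375.

P = 49.375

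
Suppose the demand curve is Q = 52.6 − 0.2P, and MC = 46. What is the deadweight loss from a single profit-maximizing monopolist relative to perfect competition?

Inverting demand: P = 263 − 5Q.
Competitive firms price at marginal cost: P = 46, giving Q = 43.4.
A monopolist chooses Q where MR = MC. MR = 263 − 10Q; setting this equal to 46 gives Q = 21.7 and P = 154.5.
DWL is the triangle between Q = 21.7 and Q = 43.4: ½·(43.4 − 21.7)·(154.5 − 46) = 1177.225.

DWL = 1177.225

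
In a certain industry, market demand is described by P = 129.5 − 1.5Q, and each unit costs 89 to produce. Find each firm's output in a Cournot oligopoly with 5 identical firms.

q_i = 4.5

In a 5-firm Cournot equilibrium, symmetry and the first-order condition give q = (129.5 − 89)/(9) = 4.5. So Q = 22.5 and P = 95.75.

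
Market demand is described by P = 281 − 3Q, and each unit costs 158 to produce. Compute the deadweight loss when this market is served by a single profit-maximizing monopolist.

DWL = 630.375

Competitive firms price at marginal cost: P = 158, giving Q = 41.
The monopolist equates marginal revenue to marginal cost: 281 − 6Q = 158, so Q = 20.5. From demand, P = 219.5.
DWL is the triangle between Q = 20.5 and Q = 41: ½·(41 − 20.5)·(219.5 − 158) = 630.375.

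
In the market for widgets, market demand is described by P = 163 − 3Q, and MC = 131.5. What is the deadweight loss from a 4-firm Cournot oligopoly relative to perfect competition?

Under competition P = MC = 131.5, so Q = (163 − 131.5)/3 = 10.5.
With 4 symmetric Cournot firms, each firm's FOC gives 163 − 15q = 131.5, so q = 2.1, Q = 4·2.1 = 8.4, and P = 137.8.
DWL is the triangle between Q = 8.4 and Q = 10.5: ½·(10.5 − 8.4)·(137.8 − 131.5) = 6.615.

DWL = 6.615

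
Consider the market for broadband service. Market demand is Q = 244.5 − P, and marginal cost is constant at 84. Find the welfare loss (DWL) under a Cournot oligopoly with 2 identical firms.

DWL = 1431.125

Inverting demand: P = 244.5 − Q.
Competitive firms price at marginal cost: P = 84, giving Q = 160.5.
With 2 symmetric Cournot firms, each firm's FOC gives 244.5 − 3q = 84, so q = 53.5, Q = 2·53.5 = 107, and P = 137.5.
DWL is the triangle between Q = 107 and Q = 160.5: ½·(160.5 − 107)·(137.5 − 84) = 1431.125.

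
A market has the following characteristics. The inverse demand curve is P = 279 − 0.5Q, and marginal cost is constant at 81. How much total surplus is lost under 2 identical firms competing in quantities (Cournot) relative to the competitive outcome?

DWL = 4356

Competitive firms price at marginal cost: P = 81, giving Q = 396.
Cournot with 2 identical firms: the symmetric best-response condition is 279 − 1.5q = 81. Each firm produces q = 132, total output Q = 264, price P = 147.
DWL is the triangle between Q = 264 and Q = 396: ½·(396 − 264)·(147 − 81) = 4356.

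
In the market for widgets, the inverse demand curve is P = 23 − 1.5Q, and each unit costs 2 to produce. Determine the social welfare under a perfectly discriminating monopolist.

Under first-degree price discrimination the firm charges each unit its demand price and produces up to where P = MC, i.e. Q = 14. Consumer surplus is zero; producer surplus equals total surplus.
TS = 147 (equal to competitive TS).

TS = 147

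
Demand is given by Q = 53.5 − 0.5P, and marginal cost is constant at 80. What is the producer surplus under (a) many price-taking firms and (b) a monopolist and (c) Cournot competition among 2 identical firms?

Inverting demand: P = 107 − 2Q.
Competitive firms price at marginal cost: P = 80, giving Q = 13.5.
PS = (80 − 80)·13.5 = 0.
A monopolist chooses Q where MR = MC. MR = 107 − 4Q; setting this equal to 80 gives Q = 6.75 and P = 93.5.
PS = (93.5 − 80)·6.75 = 91.125.
Cournot with 2 identical firms: the symmetric best-response condition is 107 − 6q = 80. Each firm produces q = 4.5, total output Q = 9, price P = 89.
PS = (89 − 80)·9 = 81.

Competition: PS = 0; Monopoly: PS = 91.125; Cournot: PS = 81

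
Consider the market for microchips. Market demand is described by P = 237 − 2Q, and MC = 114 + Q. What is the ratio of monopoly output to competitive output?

A monopolist chooses Q where MR = MC. MR = 237 − 4Q; setting this equal to 114 + Q gives Q = 24.6 and P = 187.8.
Competitive equilibrium sets price equal to marginal cost: 237 − 2Q = 114 + Q, so Q = 41 and P = 155.
Ratio Q_m/Q_c = 24.6/41 = 0.6.

Q_m/Q_c = 0.6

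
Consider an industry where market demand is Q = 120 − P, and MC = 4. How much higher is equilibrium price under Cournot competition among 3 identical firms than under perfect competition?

Inverting demand: P = 120 − Q.
Competitive firms price at marginal cost: P = 4, giving Q = 116.
With 3 symmetric Cournot firms, each firm's FOC gives 120 − 4q = 4, so q = 29, Q = 3·29 = 87, and P = 33.
Change in equilibrium price: 33 − 4 = 29.

Equilibrium price rises by 29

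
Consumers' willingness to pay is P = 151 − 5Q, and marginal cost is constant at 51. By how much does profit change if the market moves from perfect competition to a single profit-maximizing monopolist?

Profit rises by 500

Competitive firms price at marginal cost: P = 51, giving Q = 20.
Profit = (51 − 51)·20 = 0.
The monopolist equates marginal revenue to marginal cost: 151 − 10Q = 51, so Q = 10. From demand, P = 101.
Profit = (101 − 51)·10 = 500.
Change in profit: 500 − 0 = 500.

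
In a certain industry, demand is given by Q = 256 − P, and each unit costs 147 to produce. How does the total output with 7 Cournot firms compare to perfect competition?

Inverting demand: P = 256 − Q.
In a 7-firm Cournot equilibrium, symmetry and the first-order condition give q = (256 − 147)/(8) = 13.625. So Q = 95.375 and P = 160.625.
Perfect competition: P = MC = 147, so 256 − Q = 147 and Q = 109.

Cournot: Q = 95.375; Competition: Q = 109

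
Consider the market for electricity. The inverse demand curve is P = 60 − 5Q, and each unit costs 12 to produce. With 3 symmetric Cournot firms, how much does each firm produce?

q_i = 2.4

With 3 symmetric Cournot firms, each firm's FOC gives 60 − 20q = 12, so q = 2.4, Q = 3·2.4 = 7.2, and P = 24.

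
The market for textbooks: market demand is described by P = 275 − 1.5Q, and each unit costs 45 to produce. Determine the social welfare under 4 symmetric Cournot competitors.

TS = 16928

With 4 symmetric Cournot firms, each firm's FOC gives 275 − 7.5q = 45, so q = 92/3, Q = 4·92/3 = 368/3, and P = 91.
CS = ½·(275 − 91)·368/3 = 33856/3; PS = (91 − 45)·368/3 = 16928/3; TS = 16928.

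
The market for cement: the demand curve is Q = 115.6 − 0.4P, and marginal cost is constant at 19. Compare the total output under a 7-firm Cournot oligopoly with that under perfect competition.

Inverting demand: P = 289 − 2.5Q.
With 7 symmetric Cournot firms, each firm's FOC gives 289 − 20q = 19, so q = 13.5, Q = 7·13.5 = 94.5, and P = 52.75.
Under competition P = MC = 19, so Q = (289 − 19)/2.5 = 108.

Cournot: Q = 94.5; Competition: Q = 108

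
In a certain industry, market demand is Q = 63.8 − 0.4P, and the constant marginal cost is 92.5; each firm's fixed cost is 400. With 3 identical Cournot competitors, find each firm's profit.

Inverting demand: P = 159.5 − 2.5Q.
Cournot with 3 identical firms: the symmetric best-response condition is 159.5 − 10q = 92.5. Each firm produces q = 6.7, total output Q = 20.1, price P = 109.25.
Each firm's profit = (109.25 − 92.5)·6.7 − 400 = −287.775.

π_i = −287.775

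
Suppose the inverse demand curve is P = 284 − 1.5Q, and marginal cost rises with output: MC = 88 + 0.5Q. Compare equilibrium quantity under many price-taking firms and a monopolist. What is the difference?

Competitive equilibrium sets price equal to marginal cost: 284 − 1.5Q = 88 + 0.5Q, so Q = 98 and P = 137.
Monopoly sets MR = MC: 284 − 3Q = 88 + 0.5Q ⇒ Q = 56, P = 284 − 1.5·56 = 200.
Change in equilibrium quantity: 56 − 98 = −42.

Equilibrium quantity falls by 42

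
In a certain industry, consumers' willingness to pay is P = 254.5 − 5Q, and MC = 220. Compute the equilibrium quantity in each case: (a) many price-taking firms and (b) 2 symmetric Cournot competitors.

Competitive firms price at marginal cost: P = 220, giving Q = 6.9.
In a 2-firm Cournot equilibrium, symmetry and the first-order condition give q = (254.5 − 220)/(15) = 2.3. So Q = 4.6 and P = 231.5.

Competition: Q = 6.9; Cournot: Q = 4.6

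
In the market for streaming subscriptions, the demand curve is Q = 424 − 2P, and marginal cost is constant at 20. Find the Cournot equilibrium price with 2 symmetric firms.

P = 84

Inverting demand: P = 212 − 0.5Q.
Cournot with 2 identical firms: the symmetric best-response condition is 212 − 1.5q = 20. Each firm produces q = 128, total output Q = 256, price P = 84.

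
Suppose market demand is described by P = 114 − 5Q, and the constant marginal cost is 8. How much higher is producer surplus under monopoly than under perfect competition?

Producer surplus rises by 561.8

Competitive firms price at marginal cost: P = 8, giving Q = 21.2.
PS = (8 − 8)·21.2 = 0.
The monopolist equates marginal revenue to marginal cost: 114 − 10Q = 8, so Q = 10.6. From demand, P = 61.
PS = (61 − 8)·10.6 = 561.8.
Change in producer surplus: 561.8 − 0 = 561.8.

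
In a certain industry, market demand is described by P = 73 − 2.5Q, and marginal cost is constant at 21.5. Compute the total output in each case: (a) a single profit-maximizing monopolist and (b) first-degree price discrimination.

The monopolist equates marginal revenue to marginal cost: 73 − 5Q = 21.5, so Q = 10.3. From demand, P = 47.25.
A perfectly discriminating monopolist sells every unit with P(Q) ≥ MC(Q), so output equals the competitive quantity Q = 20.6. Each buyer pays their reservation price, so CS = 0 and the firm captures all surplus.

Monopoly: Q = 10.3; Perfect PD: Q = 20.6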